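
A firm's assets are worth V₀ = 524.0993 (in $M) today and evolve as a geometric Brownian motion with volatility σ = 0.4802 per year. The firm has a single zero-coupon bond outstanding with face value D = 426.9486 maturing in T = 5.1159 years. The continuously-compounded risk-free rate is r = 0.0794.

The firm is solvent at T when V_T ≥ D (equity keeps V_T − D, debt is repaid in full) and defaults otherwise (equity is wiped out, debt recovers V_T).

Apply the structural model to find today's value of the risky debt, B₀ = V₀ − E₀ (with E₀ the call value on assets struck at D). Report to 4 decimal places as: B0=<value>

B0=214.8851

Work the structural quantities from V₀ = 524.0993 against face 426.9486:
d₁ = [ln(V₀/D) + (r + σ²/2)T] / (σ√T)
   = [ln(524.0993/426.9486) + (0.0794 + 0.5·0.4802²)·5.1159] / (0.4802·√5.1159)
   = [0.205018 + 0.996045] / 1.086133 = 1.105815
d₂ = d₁ − σ√T = 1.105815 − 1.086133 = 0.019682
N(d₁) = 0.865597,  N(d₂) = 0.507851,  e^(−rT) = 0.666175
E₀ = V₀·N(d₁) − D·e^(−rT)·N(d₂)
   = 524.0993·0.865597 − 426.9486·0.666175·0.507851 = 309.214234
B₀ = V₀ − E₀ = 524.0993 − 309.214234 = 214.885066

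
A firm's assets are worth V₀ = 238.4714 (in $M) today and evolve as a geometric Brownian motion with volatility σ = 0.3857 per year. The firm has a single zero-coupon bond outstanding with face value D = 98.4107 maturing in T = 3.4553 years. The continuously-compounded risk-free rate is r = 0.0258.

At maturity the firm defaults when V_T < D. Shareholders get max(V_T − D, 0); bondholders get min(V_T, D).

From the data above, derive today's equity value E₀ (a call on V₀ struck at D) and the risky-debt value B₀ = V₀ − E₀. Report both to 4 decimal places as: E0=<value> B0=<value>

E0=152.4830 B0=85.9884

Apply the equity-as-call identities (strike 98.4107, horizon 3.4553 years):
d₁ = [ln(V₀/D) + (r + σ²/2)T] / (σ√T)
   = [ln(238.4714/98.4107) + (0.0258 + 0.5·0.3857²)·3.4553] / (0.3857·√3.4553)
   = [0.885100 + 0.346160] / 0.716956 = 1.717343
d₂ = d₁ − σ√T = 1.717343 − 0.716956 = 1.000387
N(d₁) = 0.957042,  N(d₂) = 0.841438,  e^(−rT) = 0.914711
E₀ = V₀·N(d₁) − D·e^(−rT)·N(d₂)
   = 238.4714·0.957042 − 98.4107·0.914711·0.841438 = 152.483004
B₀ = V₀ − E₀ = 238.4714 − 152.483004 = 85.988396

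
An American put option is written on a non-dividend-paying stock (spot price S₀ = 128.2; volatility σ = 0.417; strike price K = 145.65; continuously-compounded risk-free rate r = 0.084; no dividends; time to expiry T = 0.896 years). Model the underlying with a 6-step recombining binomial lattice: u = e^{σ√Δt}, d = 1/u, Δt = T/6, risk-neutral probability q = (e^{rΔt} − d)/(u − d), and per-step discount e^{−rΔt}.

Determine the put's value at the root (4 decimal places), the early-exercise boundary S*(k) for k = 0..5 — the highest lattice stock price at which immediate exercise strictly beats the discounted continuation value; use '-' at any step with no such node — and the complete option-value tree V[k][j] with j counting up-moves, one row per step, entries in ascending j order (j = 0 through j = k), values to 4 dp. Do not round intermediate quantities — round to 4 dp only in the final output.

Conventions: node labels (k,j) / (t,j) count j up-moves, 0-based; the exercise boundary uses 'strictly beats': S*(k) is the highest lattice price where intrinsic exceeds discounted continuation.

Δt=0.14933, u=1.17485, d=0.85117, q=0.49880, disc=e^(-rΔt)=0.98753
k=6 terminal: V=max(K-S,0) → 96.8989 78.3598 52.7705 17.4500 0.0000 0.0000 0.0000
k=5: j=0 S=57.2754 intr=88.3746 cont=86.5590 V=88.3746[EX]; j=1 S=79.0562 intr=66.5938 cont=64.7782 V=66.5938[EX]; j=2 S=109.1199 intr=36.5301 cont=34.7145 V=36.5301[EX]; j=3 S=150.6163 intr=0.0000 cont=8.6369 V=8.6369[hold]; j=4 S=207.8931 intr=0.0000 cont=0.0000 V=0.0000[hold]; j=5 S=286.9512 intr=0.0000 cont=0.0000 V=0.0000[hold]  S*(5)=109.1199
k=4: j=0 S=67.2902 intr=78.3598 cont=76.5441 V=78.3598[EX]; j=1 S=92.8795 intr=52.7705 cont=50.9548 V=52.7705[EX]; j=2 S=128.2000 intr=17.4500 cont=22.3351 V=22.3351[hold]; j=3 S=176.9522 intr=0.0000 cont=4.2749 V=4.2749[hold]; j=4 S=244.2441 intr=0.0000 cont=0.0000 V=0.0000[hold]  S*(4)=92.8795
k=3: j=0 S=79.0562 intr=66.5938 cont=64.7782 V=66.5938[EX]; j=1 S=109.1199 intr=36.5301 cont=37.1208 V=37.1208[hold]; j=2 S=150.6163 intr=0.0000 cont=13.1606 V=13.1606[hold]; j=3 S=207.8931 intr=0.0000 cont=2.1159 V=2.1159[hold]  S*(3)=79.0562
k=2: j=0 S=92.8795 intr=52.7705 cont=51.2458 V=52.7705[EX]; j=1 S=128.2000 intr=17.4500 cont=24.8557 V=24.8557[hold]; j=2 S=176.9522 intr=0.0000 cont=7.5561 V=7.5561[hold]  S*(2)=92.8795
k=1: j=0 S=109.1199 intr=36.5301 cont=38.3624 V=38.3624[hold]; j=1 S=150.6163 intr=0.0000 cont=16.0244 V=16.0244[hold]  S*(1)=-
k=0: j=0 S=128.2000 intr=17.4500 cont=26.8809 V=26.8809[hold]  S*(0)=-

price = 26.8809
boundary = - - 92.8795 79.0562 92.8795 109.1199
tree:
26.8809
38.3624 16.0244
52.7705 24.8557 7.5561
66.5938 37.1208 13.1606 2.1159
78.3598 52.7705 22.3351 4.2749 0.0000
88.3746 66.5938 36.5301 8.6369 0.0000 0.0000
96.8989 78.3598 52.7705 17.4500 0.0000 0.0000 0.0000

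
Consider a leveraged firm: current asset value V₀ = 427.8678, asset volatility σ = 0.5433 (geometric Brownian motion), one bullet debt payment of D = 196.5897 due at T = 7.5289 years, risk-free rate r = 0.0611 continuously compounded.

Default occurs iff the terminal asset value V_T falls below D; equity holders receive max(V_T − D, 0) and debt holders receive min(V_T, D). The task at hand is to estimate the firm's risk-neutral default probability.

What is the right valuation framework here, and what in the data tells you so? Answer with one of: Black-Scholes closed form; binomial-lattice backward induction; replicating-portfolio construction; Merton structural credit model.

Key observation: the asked-for credit quantity lives on the firm's capital structure — asset value, asset volatility, debt face 196.5897 — which is the structural model's domain.

framework: Merton structural credit model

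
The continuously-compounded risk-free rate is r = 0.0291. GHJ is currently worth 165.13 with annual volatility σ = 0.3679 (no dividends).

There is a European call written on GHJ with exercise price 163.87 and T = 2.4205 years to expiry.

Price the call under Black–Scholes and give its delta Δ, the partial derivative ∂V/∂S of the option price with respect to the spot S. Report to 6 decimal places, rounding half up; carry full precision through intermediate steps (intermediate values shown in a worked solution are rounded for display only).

σ√T = 0.3679·√2.4205 = 0.572377
d₁ = (ln(S/K) + (r+σ²/2)T) / (σ√T) = (ln(165.13/163.87) + (0.0291+0.3679²/2)·2.4205) / 0.572377 = (0.007660 + 0.234244) / 0.572377 = 0.422630
d₂ = d₁ − σ√T = 0.422630 − 0.572377 = -0.149747
e^{−rT} = 0.931987
N(d₁) = 0.663718,  N(d₂) = 0.440482
Call price V = S·N(d₁) − K·e^{−rT}·N(d₂) = 109.599674 − 67.272504 = 42.327170
Δ = N(d₁) = 0.663718

price = 42.327170
Δ = 0.663718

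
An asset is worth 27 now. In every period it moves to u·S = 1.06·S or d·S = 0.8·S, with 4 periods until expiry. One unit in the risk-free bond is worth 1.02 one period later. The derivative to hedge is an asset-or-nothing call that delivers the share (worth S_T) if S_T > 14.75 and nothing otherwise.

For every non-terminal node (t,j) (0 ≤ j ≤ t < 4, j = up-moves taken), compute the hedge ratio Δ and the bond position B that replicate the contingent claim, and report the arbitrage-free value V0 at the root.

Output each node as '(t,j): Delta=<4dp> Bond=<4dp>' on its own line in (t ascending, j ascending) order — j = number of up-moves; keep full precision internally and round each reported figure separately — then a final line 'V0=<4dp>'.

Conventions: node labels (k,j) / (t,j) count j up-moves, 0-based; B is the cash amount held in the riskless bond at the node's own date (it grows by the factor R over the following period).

(0,0): Delta=1.1164 Bond=-3.3160
(1,0): Delta=1.6384 Bond=-14.6567
(1,1): Delta=1.0448 Bond=-1.3324
(2,0): Delta=3.5850 Bond=-48.5871
(2,1): Delta=1.3713 Bond=-8.8340
(2,2): Delta=1.0000 Bond=0.0000
(3,0): Delta=0.0000 Bond=0.0000
(3,1): Delta=4.0769 Bond=-58.5696
(3,2): Delta=1.0000 Bond=0.0000
(3,3): Delta=1.0000 Bond=0.0000
V0=26.8274

No-arbitrage ⇒ martingale measure with p* = (R−d)/(u−d) = 0.8462.
At maturity the claim pays: V(4,0)=0.0000, V(4,1)=0.0000, V(4,2)=19.4158, V(4,3)=25.7259, V(4,4)=34.0869
Node (3,0) S=13.8240: V=(p*·0.0000+(1−p*)·0.0000)/1.02=0.0000; Δ=(0.0000−0.0000)/(14.6534−11.0592)=0.0000; B=V−Δ·S=0.0000
Node (3,1) S=18.3168: V=(p*·19.4158+(1−p*)·0.0000)/1.02=16.1066; Δ=(19.4158−0.0000)/(19.4158−14.6534)=4.0769; B=V−Δ·S=-58.5696
Node (3,2) S=24.2698: V=(p*·25.7259+(1−p*)·19.4158)/1.02=24.2698; Δ=(25.7259−19.4158)/(25.7259−19.4158)=1.0000; B=V−Δ·S=0.0000
Node (3,3) S=32.1574: V=(p*·34.0869+(1−p*)·25.7259)/1.02=32.1574; Δ=(34.0869−25.7259)/(34.0869−25.7259)=1.0000; B=V−Δ·S=0.0000
Node (2,0) S=17.2800: V=(p*·16.1066+(1−p*)·0.0000)/1.02=13.3615; Δ=(16.1066−0.0000)/(18.3168−13.8240)=3.5850; B=V−Δ·S=-48.5871
Node (2,1) S=22.8960: V=(p*·24.2698+(1−p*)·16.1066)/1.02=22.5626; Δ=(24.2698−16.1066)/(24.2698−18.3168)=1.3713; B=V−Δ·S=-8.8340
Node (2,2) S=30.3372: V=(p*·32.1574+(1−p*)·24.2698)/1.02=30.3372; Δ=(32.1574−24.2698)/(32.1574−24.2698)=1.0000; B=V−Δ·S=0.0000
Node (1,0) S=21.6000: V=(p*·22.5626+(1−p*)·13.3615)/1.02=20.7324; Δ=(22.5626−13.3615)/(22.8960−17.2800)=1.6384; B=V−Δ·S=-14.6567
Node (1,1) S=28.6200: V=(p*·30.3372+(1−p*)·22.5626)/1.02=28.5697; Δ=(30.3372−22.5626)/(30.3372−22.8960)=1.0448; B=V−Δ·S=-1.3324
Node (0,0) S=27.0000: V=(p*·28.5697+(1−p*)·20.7324)/1.02=26.8274; Δ=(28.5697−20.7324)/(28.6200−21.6000)=1.1164; B=V−Δ·S=-3.3160
Verification: the root portfolio costs Δ(0,0)·S0 + B(0,0) = 26.8274, matching V0.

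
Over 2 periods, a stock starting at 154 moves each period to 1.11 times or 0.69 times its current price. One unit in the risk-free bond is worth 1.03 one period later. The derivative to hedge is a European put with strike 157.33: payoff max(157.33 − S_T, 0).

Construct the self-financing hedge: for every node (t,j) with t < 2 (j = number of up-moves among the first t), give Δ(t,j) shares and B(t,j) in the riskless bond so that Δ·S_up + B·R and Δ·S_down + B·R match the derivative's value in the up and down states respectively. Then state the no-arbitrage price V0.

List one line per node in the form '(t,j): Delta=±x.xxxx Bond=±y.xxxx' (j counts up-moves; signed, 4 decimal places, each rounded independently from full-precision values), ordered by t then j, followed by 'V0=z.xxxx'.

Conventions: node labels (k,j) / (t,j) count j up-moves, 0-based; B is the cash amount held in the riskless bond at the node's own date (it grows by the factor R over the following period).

The replicating-portfolio and risk-neutral prices coincide; use p* = (1.03−0.69)/(1.11−0.69) = 0.8095 for the latter.
Expiry values: V(2,0)=84.0106, V(2,1)=39.3814, V(2,2)=0.0000
  t=1,j=0: stock 106.2600 → up 117.9486 (V=39.3814), down 73.3194 (V=84.0106). Price 46.4876; hedge Δ=-1.0000, bond B=152.7476.
  t=1,j=1: stock 170.9400 → up 189.7434 (V=0.0000), down 117.9486 (V=39.3814). Price 7.2827; hedge Δ=-0.5485, bond B=101.0480.
  t=0,j=0: stock 154.0000 → up 170.9400 (V=7.2827), down 106.2600 (V=46.4876). Price 14.3207; hedge Δ=-0.6061, bond B=107.6656.
Check: Δ(0,0)·S0 + B(0,0) = 14.3207 = V0.

(0,0): Delta=-0.6061 Bond=107.6656
(1,0): Delta=-1.0000 Bond=152.7476
(1,1): Delta=-0.5485 Bond=101.0480
V0=14.3207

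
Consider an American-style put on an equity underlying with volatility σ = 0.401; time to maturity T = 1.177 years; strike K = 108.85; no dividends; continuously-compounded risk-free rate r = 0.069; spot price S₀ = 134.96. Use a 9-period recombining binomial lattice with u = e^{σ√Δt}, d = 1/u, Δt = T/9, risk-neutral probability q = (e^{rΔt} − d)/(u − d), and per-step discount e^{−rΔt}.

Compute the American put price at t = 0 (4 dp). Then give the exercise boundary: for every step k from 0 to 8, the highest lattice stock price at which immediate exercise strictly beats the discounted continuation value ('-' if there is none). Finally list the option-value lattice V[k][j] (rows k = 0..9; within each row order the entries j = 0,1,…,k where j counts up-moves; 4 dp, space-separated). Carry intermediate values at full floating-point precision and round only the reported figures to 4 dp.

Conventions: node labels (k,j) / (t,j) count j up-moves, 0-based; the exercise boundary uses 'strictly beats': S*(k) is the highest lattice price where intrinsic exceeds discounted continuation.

Δt=0.13078, u=1.15606, d=0.86501, q=0.49495, disc=e^(-rΔt)=0.99102
k=9 terminal: V=max(K-S,0) → 72.2573 59.9451 43.4903 21.4990 0.0000 0.0000 0.0000 0.0000 0.0000 0.0000
k=8: j=0 S=42.3032 intr=66.5468 cont=65.5690 V=66.5468[EX]; j=1 S=56.5368 intr=52.3132 cont=51.3354 V=52.3132[EX]; j=2 S=75.5595 intr=33.2905 cont=32.3127 V=33.2905[EX]; j=3 S=100.9827 intr=7.8673 cont=10.7604 V=10.7604[hold]; j=4 S=134.9600 intr=0.0000 cont=0.0000 V=0.0000[hold]; j=5 S=180.3695 intr=0.0000 cont=0.0000 V=0.0000[hold]; j=6 S=241.0577 intr=0.0000 cont=0.0000 V=0.0000[hold]; j=7 S=322.1655 intr=0.0000 cont=0.0000 V=0.0000[hold]; j=8 S=430.5632 intr=0.0000 cont=0.0000 V=0.0000[hold]  S*(8)=75.5595
k=7: j=0 S=48.9049 intr=59.9451 cont=58.9673 V=59.9451[EX]; j=1 S=65.3597 intr=43.4903 cont=42.5125 V=43.4903[EX]; j=2 S=87.3510 intr=21.4990 cont=21.9403 V=21.9403[hold]; j=3 S=116.7417 intr=0.0000 cont=5.3857 V=5.3857[hold]; j=4 S=156.0214 intr=0.0000 cont=0.0000 V=0.0000[hold]; j=5 S=208.5173 intr=0.0000 cont=0.0000 V=0.0000[hold]; j=6 S=278.6763 intr=0.0000 cont=0.0000 V=0.0000[hold]; j=7 S=372.4414 intr=0.0000 cont=0.0000 V=0.0000[hold]  S*(7)=65.3597
k=6: j=0 S=56.5368 intr=52.3132 cont=51.3354 V=52.3132[EX]; j=1 S=75.5595 intr=33.2905 cont=32.5291 V=33.2905[EX]; j=2 S=100.9827 intr=7.8673 cont=13.6230 V=13.6230[hold]; j=3 S=134.9600 intr=0.0000 cont=2.6956 V=2.6956[hold]; j=4 S=180.3695 intr=0.0000 cont=0.0000 V=0.0000[hold]; j=5 S=241.0577 intr=0.0000 cont=0.0000 V=0.0000[hold]; j=6 S=322.1655 intr=0.0000 cont=0.0000 V=0.0000[hold]  S*(6)=75.5595
k=5: j=0 S=65.3597 intr=43.4903 cont=42.5125 V=43.4903[EX]; j=1 S=87.3510 intr=21.4990 cont=23.3444 V=23.3444[hold]; j=2 S=116.7417 intr=0.0000 cont=8.1406 V=8.1406[hold]; j=3 S=156.0214 intr=0.0000 cont=1.3492 V=1.3492[hold]; j=4 S=208.5173 intr=0.0000 cont=0.0000 V=0.0000[hold]; j=5 S=278.6763 intr=0.0000 cont=0.0000 V=0.0000[hold]  S*(5)=65.3597
k=4: j=0 S=75.5595 intr=33.2905 cont=33.2179 V=33.2905[EX]; j=1 S=100.9827 intr=7.8673 cont=15.6771 V=15.6771[hold]; j=2 S=134.9600 intr=0.0000 cont=4.7362 V=4.7362[hold]; j=3 S=180.3695 intr=0.0000 cont=0.6753 V=0.6753[hold]; j=4 S=241.0577 intr=0.0000 cont=0.0000 V=0.0000[hold]  S*(4)=75.5595
k=3: j=0 S=87.3510 intr=21.4990 cont=24.3519 V=24.3519[hold]; j=1 S=116.7417 intr=0.0000 cont=10.1697 V=10.1697[hold]; j=2 S=156.0214 intr=0.0000 cont=2.7018 V=2.7018[hold]; j=3 S=208.5173 intr=0.0000 cont=0.3380 V=0.3380[hold]  S*(3)=-
k=2: j=0 S=100.9827 intr=7.8673 cont=17.1767 V=17.1767[hold]; j=1 S=134.9600 intr=0.0000 cont=6.4153 V=6.4153[hold]; j=2 S=180.3695 intr=0.0000 cont=1.5180 V=1.5180[hold]  S*(2)=-
k=1: j=0 S=116.7417 intr=0.0000 cont=11.7438 V=11.7438[hold]; j=1 S=156.0214 intr=0.0000 cont=3.9555 V=3.9555[hold]  S*(1)=-
k=0: j=0 S=134.9600 intr=0.0000 cont=7.8181 V=7.8181[hold]  S*(0)=-

price = 7.8181
boundary = - - - - 75.5595 65.3597 75.5595 65.3597 75.5595
tree:
7.8181
11.7438 3.9555
17.1767 6.4153 1.5180
24.3519 10.1697 2.7018 0.3380
33.2905 15.6771 4.7362 0.6753 0.0000
43.4903 23.3444 8.1406 1.3492 0.0000 0.0000
52.3132 33.2905 13.6230 2.6956 0.0000 0.0000 0.0000
59.9451 43.4903 21.9403 5.3857 0.0000 0.0000 0.0000 0.0000
66.5468 52.3132 33.2905 10.7604 0.0000 0.0000 0.0000 0.0000 0.0000
72.2573 59.9451 43.4903 21.4990 0.0000 0.0000 0.0000 0.0000 0.0000 0.0000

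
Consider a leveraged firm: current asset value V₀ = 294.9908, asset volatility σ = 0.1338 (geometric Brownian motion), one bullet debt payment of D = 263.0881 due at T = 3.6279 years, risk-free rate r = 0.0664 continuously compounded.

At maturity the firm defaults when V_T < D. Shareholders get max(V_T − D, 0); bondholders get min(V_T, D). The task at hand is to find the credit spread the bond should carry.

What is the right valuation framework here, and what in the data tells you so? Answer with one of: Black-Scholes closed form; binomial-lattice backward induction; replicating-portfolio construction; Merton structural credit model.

framework: Merton structural credit model

Key observation: assets follow a GBM and default happens iff V_T < 263.0881; valuing claims on that split (equity as a call, risky debt as the residual) is the structural model's definition.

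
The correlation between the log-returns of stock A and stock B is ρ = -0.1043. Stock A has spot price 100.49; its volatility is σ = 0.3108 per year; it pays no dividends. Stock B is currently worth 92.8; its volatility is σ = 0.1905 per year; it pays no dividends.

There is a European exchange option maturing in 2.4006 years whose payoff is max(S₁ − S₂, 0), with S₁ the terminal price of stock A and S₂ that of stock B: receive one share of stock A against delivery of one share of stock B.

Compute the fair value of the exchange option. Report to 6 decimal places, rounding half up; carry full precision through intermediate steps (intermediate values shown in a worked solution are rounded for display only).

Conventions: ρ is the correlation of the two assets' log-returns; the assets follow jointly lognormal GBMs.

σ_eff = √(σ₁² + σ₂² − 2ρσ₁σ₂) = √(0.3108² + 0.1905² − 2·-0.1043·0.3108·0.1905) = 0.381100
d₁ = (ln(S₁/S₂) + (q₂ − q₁ + σ_eff²/2)T) / (σ_eff√T) = (ln(100.49/92.8) + (0.0 − 0.0 + 0.072619)·2.4006) / 0.590472 = 0.430063
d₂ = d₁ − σ_eff√T = 0.430063 − 0.590472 = -0.160409
N(d₁) = 0.666425,  N(d₂) = 0.436279
V = S₁·e^{−q₁T}·N(d₁) − S₂·e^{−q₂T}·N(d₂) = 66.969059 − 40.486732 = 26.482327
Key observation: pricing in stock B-units makes this a unit-strike call on the ratio S₁/S₂ — the risk-free rate cancels and cannot affect the value.

exchange price = 26.482327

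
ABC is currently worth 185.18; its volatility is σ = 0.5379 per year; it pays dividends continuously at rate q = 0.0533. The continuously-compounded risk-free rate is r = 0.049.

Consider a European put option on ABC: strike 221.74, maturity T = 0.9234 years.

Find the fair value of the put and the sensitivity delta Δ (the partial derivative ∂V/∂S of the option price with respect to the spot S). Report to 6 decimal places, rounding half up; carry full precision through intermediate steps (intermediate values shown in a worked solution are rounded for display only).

price = 59.830214
Δ = -0.513078

σ√T = 0.5379·√0.9234 = 0.516888
d₁ = (ln(S/K) + (r−q+σ²/2)T) / (σ√T) = (ln(185.18/221.74) + (0.049−0.0533+0.5379²/2)·0.9234) / 0.516888 = (-0.180177 + 0.129616) / 0.516888 = -0.097818
d₂ = d₁ − σ√T = -0.097818 − 0.516888 = -0.614707
e^{−rT} = 0.955762
e^{−qT} = 0.951974
N(−d₁) = 0.538962,  N(−d₂) = 0.730626
Put price V = K·e^{−rT}·N(−d₂) − S·e^{−qT}·N(−d₁) = 154.841957 − 95.011742 = 59.830214
Δ = −e^{−qT}·N(−d₁) = -0.513078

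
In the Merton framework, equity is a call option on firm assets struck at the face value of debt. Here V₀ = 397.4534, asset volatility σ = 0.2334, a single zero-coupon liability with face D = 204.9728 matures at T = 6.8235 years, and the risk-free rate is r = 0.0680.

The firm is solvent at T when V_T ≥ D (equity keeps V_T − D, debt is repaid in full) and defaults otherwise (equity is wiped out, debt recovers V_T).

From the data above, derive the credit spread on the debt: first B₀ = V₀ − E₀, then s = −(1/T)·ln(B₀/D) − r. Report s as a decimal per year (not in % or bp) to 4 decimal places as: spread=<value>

spread=0.0019

With assets at 397.4534 and a single debt payment of 204.9728 at 6.8235 years:
d₁ = [ln(V₀/D) + (r + σ²/2)T] / (σ√T)
   = [ln(397.4534/204.9728) + (0.0680 + 0.5·0.2334²)·6.8235] / (0.2334·√6.8235)
   = [0.662200 + 0.649855] / 0.609684 = 2.152027
d₂ = d₁ − σ√T = 2.152027 − 0.609684 = 1.542344
N(d₁) = 0.984302,  N(d₂) = 0.938505,  e^(−rT) = 0.628765
E₀ = V₀·N(d₁) − D·e^(−rT)·N(d₂)
   = 397.4534·0.984302 − 204.9728·0.628765·0.938505 = 270.260111
B₀ = V₀ − E₀ = 397.4534 − 270.260111 = 127.193289
spread = −(1/T)·ln(B₀/D) − r = −(1/6.8235)·ln(127.193289/204.9728) − 0.0680 = 0.00193030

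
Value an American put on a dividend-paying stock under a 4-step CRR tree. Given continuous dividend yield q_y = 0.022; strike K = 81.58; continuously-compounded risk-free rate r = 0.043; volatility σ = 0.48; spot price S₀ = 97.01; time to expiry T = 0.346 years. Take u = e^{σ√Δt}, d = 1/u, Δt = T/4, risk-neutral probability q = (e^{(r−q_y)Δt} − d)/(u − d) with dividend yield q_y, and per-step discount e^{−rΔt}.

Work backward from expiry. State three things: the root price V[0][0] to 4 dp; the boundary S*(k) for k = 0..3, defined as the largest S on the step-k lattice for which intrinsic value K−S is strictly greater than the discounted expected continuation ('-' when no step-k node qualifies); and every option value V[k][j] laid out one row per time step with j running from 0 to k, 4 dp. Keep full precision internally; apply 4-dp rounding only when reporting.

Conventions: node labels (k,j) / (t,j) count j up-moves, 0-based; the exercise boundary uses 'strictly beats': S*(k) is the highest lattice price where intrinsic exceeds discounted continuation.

Δt=0.08650, u=1.15162, d=0.86834, q=0.47118, disc=e^(-rΔt)=0.99629
k=4 terminal: V=max(K-S,0) → 26.4262 8.4331 0.0000 0.0000 0.0000
k=3: j=0 S=63.5164 intr=18.0636 cont=17.8815 V=18.0636[EX]; j=1 S=84.2376 intr=0.0000 cont=4.4430 V=4.4430[hold]; j=2 S=111.7189 intr=0.0000 cont=0.0000 V=0.0000[hold]; j=3 S=148.1656 intr=0.0000 cont=0.0000 V=0.0000[hold]  S*(3)=63.5164
k=2: j=0 S=73.1469 intr=8.4331 cont=11.6026 V=11.6026[hold]; j=1 S=97.0100 intr=0.0000 cont=2.3408 V=2.3408[hold]; j=2 S=128.6581 intr=0.0000 cont=0.0000 V=0.0000[hold]  S*(2)=-
k=1: j=0 S=84.2376 intr=0.0000 cont=7.2117 V=7.2117[hold]; j=1 S=111.7189 intr=0.0000 cont=1.2333 V=1.2333[hold]  S*(1)=-
k=0: j=0 S=97.0100 intr=0.0000 cont=4.3785 V=4.3785[hold]  S*(0)=-

price = 4.3785
boundary = - - - 63.5164
tree:
4.3785
7.2117 1.2333
11.6026 2.3408 0.0000
18.0636 4.4430 0.0000 0.0000
26.4262 8.4331 0.0000 0.0000 0.0000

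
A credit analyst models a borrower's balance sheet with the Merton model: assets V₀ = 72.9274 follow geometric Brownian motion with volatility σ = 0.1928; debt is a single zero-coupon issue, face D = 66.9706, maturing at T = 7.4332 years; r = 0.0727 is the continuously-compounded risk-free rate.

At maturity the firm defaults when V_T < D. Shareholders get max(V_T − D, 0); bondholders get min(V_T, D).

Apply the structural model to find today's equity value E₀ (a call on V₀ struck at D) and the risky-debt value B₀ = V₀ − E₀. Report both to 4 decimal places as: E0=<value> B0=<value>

Work the structural quantities from V₀ = 72.9274 against face 66.9706:
d₁ = [ln(V₀/D) + (r + σ²/2)T] / (σ√T)
   = [ln(72.9274/66.9706) + (0.0727 + 0.5·0.1928²)·7.4332] / (0.1928·√7.4332)
   = [0.085211 + 0.678547] / 0.525648 = 1.452983
d₂ = d₁ − σ√T = 1.452983 − 0.525648 = 0.927335
N(d₁) = 0.926886,  N(d₂) = 0.823124,  e^(−rT) = 0.582519
E₀ = V₀·N(d₁) − D·e^(−rT)·N(d₂)
   = 72.9274·0.926886 − 66.9706·0.582519·0.823124 = 35.483962
B₀ = V₀ − E₀ = 72.9274 − 35.483962 = 37.443438

E0=35.4840 B0=37.4434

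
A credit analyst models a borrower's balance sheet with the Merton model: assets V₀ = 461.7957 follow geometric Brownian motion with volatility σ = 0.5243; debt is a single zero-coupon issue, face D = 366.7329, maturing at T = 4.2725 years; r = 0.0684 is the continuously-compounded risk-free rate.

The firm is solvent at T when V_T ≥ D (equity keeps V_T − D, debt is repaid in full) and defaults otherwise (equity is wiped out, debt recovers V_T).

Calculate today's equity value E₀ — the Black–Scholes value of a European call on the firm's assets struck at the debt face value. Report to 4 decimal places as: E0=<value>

Work the structural quantities from V₀ = 461.7957 against face 366.7329:
d₁ = [ln(V₀/D) + (r + σ²/2)T] / (σ√T)
   = [ln(461.7957/366.7329) + (0.0684 + 0.5·0.5243²)·4.2725] / (0.5243·√4.2725)
   = [0.230489 + 0.879474] / 1.083729 = 1.024206
d₂ = d₁ − σ√T = 1.024206 − 1.083729 = -0.059523
N(d₁) = 0.847131,  N(d₂) = 0.476268,  e^(−rT) = 0.746590
E₀ = V₀·N(d₁) − D·e^(−rT)·N(d₂)
   = 461.7957·0.847131 − 366.7329·0.746590·0.476268 = 260.799801

E0=260.7998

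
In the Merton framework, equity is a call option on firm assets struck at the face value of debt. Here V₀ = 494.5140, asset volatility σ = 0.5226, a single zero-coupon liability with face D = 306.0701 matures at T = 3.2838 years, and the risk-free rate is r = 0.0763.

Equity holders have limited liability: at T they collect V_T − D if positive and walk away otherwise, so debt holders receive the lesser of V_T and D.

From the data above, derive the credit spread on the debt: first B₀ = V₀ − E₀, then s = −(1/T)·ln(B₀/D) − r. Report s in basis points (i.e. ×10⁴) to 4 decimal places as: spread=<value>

With assets at 494.5140 and a single debt payment of 306.0701 at 3.2838 years:
d₁ = [ln(V₀/D) + (r + σ²/2)T] / (σ√T)
   = [ln(494.5140/306.0701) + (0.0763 + 0.5·0.5226²)·3.2838] / (0.5226·√3.2838)
   = [0.479761 + 0.698974] / 0.947017 = 1.244683
d₂ = d₁ − σ√T = 1.244683 − 0.947017 = 0.297666
N(d₁) = 0.893376,  N(d₂) = 0.617021,  e^(−rT) = 0.778369
E₀ = V₀·N(d₁) − D·e^(−rT)·N(d₂)
   = 494.5140·0.893376 − 306.0701·0.778369·0.617021 = 294.790487
B₀ = V₀ − E₀ = 494.5140 − 294.790487 = 199.723513
spread = −(1/T)·ln(B₀/D) − r = −(1/3.2838)·ln(199.723513/306.0701) − 0.0763 = 0.05369579
in basis points: 0.05369579 × 10⁴ = 536.9579 bp

spread=536.9579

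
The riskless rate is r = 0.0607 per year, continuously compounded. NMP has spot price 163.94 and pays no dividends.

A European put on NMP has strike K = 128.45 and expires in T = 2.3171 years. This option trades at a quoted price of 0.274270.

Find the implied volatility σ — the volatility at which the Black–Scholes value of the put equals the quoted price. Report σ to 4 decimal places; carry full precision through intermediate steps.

At σ = 0.1309 the Black–Scholes value reproduces the quote:
σ√T = 0.1309·√2.3171 = 0.199256
d₁ = (ln(S/K) + (r+σ²/2)T) / (σ√T) = (ln(163.94/128.45) + (0.0607+0.1309²/2)·2.3171) / 0.199256 = (0.243961 + 0.160500) / 0.199256 = 2.029850
d₂ = d₁ − σ√T = 2.029850 − 0.199256 = 1.830593
e^{−rT} = 0.868795
N(−d₁) = 0.021186,  N(−d₂) = 0.033581
V = K·e^{−rT}·N(−d₂) − S·N(−d₁) = 3.747489 − 3.473219 = 0.274270 (matching the quote); vega is positive throughout, so no other σ reproduces this price

sigma = 0.1309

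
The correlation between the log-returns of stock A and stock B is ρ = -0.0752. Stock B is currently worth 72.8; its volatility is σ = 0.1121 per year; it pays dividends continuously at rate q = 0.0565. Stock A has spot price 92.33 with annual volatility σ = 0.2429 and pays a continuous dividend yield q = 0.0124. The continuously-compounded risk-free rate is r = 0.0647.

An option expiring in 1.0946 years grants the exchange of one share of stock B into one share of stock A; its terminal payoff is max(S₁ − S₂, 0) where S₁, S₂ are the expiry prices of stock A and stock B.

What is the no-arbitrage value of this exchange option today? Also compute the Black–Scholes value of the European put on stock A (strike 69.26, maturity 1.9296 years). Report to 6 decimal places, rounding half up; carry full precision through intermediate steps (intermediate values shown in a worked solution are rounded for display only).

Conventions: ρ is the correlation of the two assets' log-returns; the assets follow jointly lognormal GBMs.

exchange price = 24.555072
price(stock A put K=69.26) = 1.537282

σ_eff = √(σ₁² + σ₂² − 2ρσ₁σ₂) = √(0.2429² + 0.1121² − 2·-0.0752·0.2429·0.1121) = 0.275067
d₁ = (ln(S₁/S₂) + (q₂ − q₁ + σ_eff²/2)T) / (σ_eff√T) = (ln(92.33/72.8) + (0.0565 − 0.0124 + 0.037831)·1.0946) / 0.287784 = 1.137432
d₂ = d₁ − σ_eff√T = 1.137432 − 0.287784 = 0.849648
N(d₁) = 0.872321,  N(d₂) = 0.802240
V = S₁·e^{−q₁T}·N(d₁) − S₂·e^{−q₂T}·N(d₂) = 79.455603 − 54.900531 = 24.555072
[vanilla: stock A put K=69.26]
σ√T = 0.2429·√1.9296 = 0.337412
d₁ = (ln(S/K) + (r−q+σ²/2)T) / (σ√T) = (ln(92.33/69.26) + (0.0647−0.0124+0.2429²/2)·1.9296) / 0.337412 = (0.287502 + 0.157842) / 0.337412 = 1.319878
d₂ = d₁ − σ√T = 1.319878 − 0.337412 = 0.982465
e^{−rT} = 0.882634
e^{−qT} = 0.976357
N(−d₁) = 0.093438,  N(−d₂) = 0.162935
price = K·e^{−rT}·N(−d₂) − S·e^{−qT}·N(−d₁) = 9.960433 − 8.423151 = 1.537282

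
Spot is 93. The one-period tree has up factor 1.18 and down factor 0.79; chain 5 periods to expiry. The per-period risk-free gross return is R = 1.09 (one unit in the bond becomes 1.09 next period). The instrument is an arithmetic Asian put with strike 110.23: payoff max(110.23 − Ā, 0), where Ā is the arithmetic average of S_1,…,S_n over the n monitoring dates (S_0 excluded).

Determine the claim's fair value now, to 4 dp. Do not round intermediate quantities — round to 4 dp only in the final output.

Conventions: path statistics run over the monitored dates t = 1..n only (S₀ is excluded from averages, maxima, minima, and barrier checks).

Set p* = 0.7692 (from d < R < u); the path-dependent value is the discounted p*-expectation over all price paths.
Enumerate all 2^5 = 32 price paths (U = up ×1.18, D = down ×0.79); each path with k up-moves has probability p*^k·(1−p*)^(5−k).
DDDDD: Ā=48.4408, payoff=61.7892, prob=0.000654
UDDDD: Ā=72.3547, payoff=37.8753, prob=0.002182
DUDDD: Ā=65.1007, payoff=45.1293, prob=0.002182
UUDDD: Ā=97.2389, payoff=12.9911, prob=0.007272
DDUDD: Ā=59.3700, payoff=50.8600, prob=0.002182
UDUDD: Ā=88.6792, payoff=21.5508, prob=0.007272
DUUDD: Ā=81.4252, payoff=28.8048, prob=0.007272
UUUDD: Ā=121.6225, payoff=0.0000, prob=0.024240
DDDUD: Ā=54.8428, payoff=55.3872, prob=0.002182
UDDUD: Ā=81.9170, payoff=28.3130, prob=0.007272
DUDUD: Ā=74.6630, payoff=35.5670, prob=0.007272
UUDUD: Ā=111.5220, payoff=0.0000, prob=0.024240
DDUUD: Ā=68.9324, payoff=41.2976, prob=0.007272
UDUUD: Ā=102.9623, payoff=7.2677, prob=0.024240
DUUUD: Ā=95.7083, payoff=14.5217, prob=0.024240
UUUUD: Ā=142.9567, payoff=0.0000, prob=0.080799
DDDDU: Ā=51.2663, payoff=58.9637, prob=0.002182
UDDDU: Ā=76.5749, payoff=33.6551, prob=0.007272
DUDDU: Ā=69.3209, payoff=40.9091, prob=0.007272
UUDDU: Ā=103.5426, payoff=6.6874, prob=0.024240
DDUDU: Ā=63.5903, payoff=46.6397, prob=0.007272
UDUDU: Ā=94.9829, payoff=15.2471, prob=0.024240
DUUDU: Ā=87.7289, payoff=22.5011, prob=0.024240
UUUDU: Ā=131.0381, payoff=0.0000, prob=0.080799
DDDUU: Ā=59.0630, payoff=51.1670, prob=0.007272
UDDUU: Ā=88.2208, payoff=22.0092, prob=0.024240
DUDUU: Ā=80.9668, payoff=29.2632, prob=0.024240
UUDUU: Ā=120.9377, payoff=0.0000, prob=0.080799
DDUUU: Ā=75.2361, payoff=34.9939, prob=0.024240
UDUUU: Ā=112.3780, payoff=0.0000, prob=0.080799
DUUUU: Ā=105.1240, payoff=5.1060, prob=0.080799
UUUUU: Ā=157.0206, payoff=0.0000, prob=0.269329
Price = Σ prob·payoff / R^5 = 7.169779 / 1.538624 = 4.6599

price = 4.6599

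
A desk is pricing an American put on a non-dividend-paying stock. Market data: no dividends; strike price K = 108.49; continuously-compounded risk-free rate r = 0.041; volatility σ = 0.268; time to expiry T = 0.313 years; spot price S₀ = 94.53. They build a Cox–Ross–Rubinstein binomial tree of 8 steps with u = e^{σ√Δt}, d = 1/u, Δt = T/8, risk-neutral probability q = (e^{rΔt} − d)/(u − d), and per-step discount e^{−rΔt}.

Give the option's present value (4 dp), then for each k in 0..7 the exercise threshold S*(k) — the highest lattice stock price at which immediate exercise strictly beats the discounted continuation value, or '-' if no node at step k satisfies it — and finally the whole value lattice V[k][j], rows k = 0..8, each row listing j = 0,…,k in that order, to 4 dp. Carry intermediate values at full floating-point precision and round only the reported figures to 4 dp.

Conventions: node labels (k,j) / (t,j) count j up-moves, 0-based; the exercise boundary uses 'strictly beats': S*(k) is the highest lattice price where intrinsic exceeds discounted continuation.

Δt=0.03913  u=1.05444  d=0.94837  q=0.50189  discount=0.99840
step 8 (expiry): payoffs max(K−S,0) = 46.6325 39.7140 32.0218 23.4692 13.9600 3.3873 0.0000 0.0000 0.0000
step 7: (k=7,j=0): S=65.2251, K−S=43.2649, hold=43.0911 ⇒ V=43.2649 exercise | (k=7,j=1): S=72.5202, K−S=35.9698, hold=35.7959 ⇒ V=35.9698 exercise | (k=7,j=2): S=80.6312, K−S=27.8588, hold=27.6849 ⇒ V=27.8588 exercise | (k=7,j=3): S=89.6494, K−S=18.8406, hold=18.6667 ⇒ V=18.8406 exercise | (k=7,j=4): S=99.6763, K−S=8.8137, hold=8.6398 ⇒ V=8.8137 exercise | (k=7,j=5): S=110.8246, K−S=0.0000, hold=1.6845 ⇒ V=1.6845 continue | (k=7,j=6): S=123.2198, K−S=0.0000, hold=0.0000 ⇒ V=0.0000 continue | (k=7,j=7): S=137.0014, K−S=0.0000, hold=0.0000 ⇒ V=0.0000 continue  boundary S*=99.6763
step 6: (k=6,j=0): S=68.7760, K−S=39.7140, hold=39.5402 ⇒ V=39.7140 exercise | (k=6,j=1): S=76.4682, K−S=32.0218, hold=31.8479 ⇒ V=32.0218 exercise | (k=6,j=2): S=85.0208, K−S=23.4692, hold=23.2953 ⇒ V=23.4692 exercise | (k=6,j=3): S=94.5300, K−S=13.9600, hold=13.7861 ⇒ V=13.9600 exercise | (k=6,j=4): S=105.1027, K−S=3.3873, hold=5.2273 ⇒ V=5.2273 continue | (k=6,j=5): S=116.8580, K−S=0.0000, hold=0.8377 ⇒ V=0.8377 continue | (k=6,j=6): S=129.9280, K−S=0.0000, hold=0.0000 ⇒ V=0.0000 continue  boundary S*=94.5300
step 5: (k=5,j=0): S=72.5202, K−S=35.9698, hold=35.7959 ⇒ V=35.9698 exercise | (k=5,j=1): S=80.6312, K−S=27.8588, hold=27.6849 ⇒ V=27.8588 exercise | (k=5,j=2): S=89.6494, K−S=18.8406, hold=18.6667 ⇒ V=18.8406 exercise | (k=5,j=3): S=99.6763, K−S=8.8137, hold=9.5618 ⇒ V=9.5618 continue | (k=5,j=4): S=110.8246, K−S=0.0000, hold=3.0194 ⇒ V=3.0194 continue | (k=5,j=5): S=123.2198, K−S=0.0000, hold=0.4166 ⇒ V=0.4166 continue  boundary S*=89.6494
step 4: (k=4,j=0): S=76.4682, K−S=32.0218, hold=31.8479 ⇒ V=32.0218 exercise | (k=4,j=1): S=85.0208, K−S=23.4692, hold=23.2953 ⇒ V=23.4692 exercise | (k=4,j=2): S=94.5300, K−S=13.9600, hold=14.1610 ⇒ V=14.1610 continue | (k=4,j=3): S=105.1027, K−S=3.3873, hold=6.2682 ⇒ V=6.2682 continue | (k=4,j=4): S=116.8580, K−S=0.0000, hold=1.7104 ⇒ V=1.7104 continue  boundary S*=85.0208
step 3: (k=3,j=0): S=80.6312, K−S=27.8588, hold=27.6849 ⇒ V=27.8588 exercise | (k=3,j=1): S=89.6494, K−S=18.8406, hold=18.7674 ⇒ V=18.8406 exercise | (k=3,j=2): S=99.6763, K−S=8.8137, hold=10.1834 ⇒ V=10.1834 continue | (k=3,j=3): S=110.8246, K−S=0.0000, hold=3.9743 ⇒ V=3.9743 continue  boundary S*=89.6494
step 2: (k=2,j=0): S=85.0208, K−S=23.4692, hold=23.2953 ⇒ V=23.4692 exercise | (k=2,j=1): S=94.5300, K−S=13.9600, hold=14.4724 ⇒ V=14.4724 continue | (k=2,j=2): S=105.1027, K−S=3.3873, hold=7.0558 ⇒ V=7.0558 continue  boundary S*=85.0208
step 1: (k=1,j=0): S=89.6494, K−S=18.8406, hold=18.9234 ⇒ V=18.9234 continue | (k=1,j=1): S=99.6763, K−S=8.8137, hold=10.7329 ⇒ V=10.7329 continue  boundary S*=-
step 0: (k=0,j=0): S=94.5300, K−S=13.9600, hold=14.7890 ⇒ V=14.7890 continue  boundary S*=-

price = 14.7890
boundary = - - 85.0208 89.6494 85.0208 89.6494 94.5300 99.6763
tree:
14.7890
18.9234 10.7329
23.4692 14.4724 7.0558
27.8588 18.8406 10.1834 3.9743
32.0218 23.4692 14.1610 6.2682 1.7104
35.9698 27.8588 18.8406 9.5618 3.0194 0.4166
39.7140 32.0218 23.4692 13.9600 5.2273 0.8377 0.0000
43.2649 35.9698 27.8588 18.8406 8.8137 1.6845 0.0000 0.0000
46.6325 39.7140 32.0218 23.4692 13.9600 3.3873 0.0000 0.0000 0.0000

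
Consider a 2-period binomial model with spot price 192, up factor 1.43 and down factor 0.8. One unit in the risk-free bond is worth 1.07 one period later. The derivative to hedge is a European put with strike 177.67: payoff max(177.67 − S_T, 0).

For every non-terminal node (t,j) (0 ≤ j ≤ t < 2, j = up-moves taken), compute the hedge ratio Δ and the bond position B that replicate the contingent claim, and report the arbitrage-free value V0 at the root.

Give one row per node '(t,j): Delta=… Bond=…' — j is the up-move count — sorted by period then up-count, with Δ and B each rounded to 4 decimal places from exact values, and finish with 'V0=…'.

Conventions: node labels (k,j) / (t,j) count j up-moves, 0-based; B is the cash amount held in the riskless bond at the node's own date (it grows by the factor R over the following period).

Arbitrage-free pricing uses the up-move probability p* = (R−d)/(u−d) = 0.4286, discounting each step at R = 1.07.
At maturity the claim pays: V(2,0)=54.7900, V(2,1)=0.0000, V(2,2)=0.0000
Node (1,0) S=153.6000: V=(p*·0.0000+(1−p*)·54.7900)/1.07=29.2603; Δ=(0.0000−54.7900)/(219.6480−122.8800)=-0.5662; B=V−Δ·S=116.2286
Node (1,1) S=274.5600: V=(p*·0.0000+(1−p*)·0.0000)/1.07=0.0000; Δ=(0.0000−0.0000)/(392.6208−219.6480)=0.0000; B=V−Δ·S=0.0000
Node (0,0) S=192.0000: V=(p*·0.0000+(1−p*)·29.2603)/1.07=15.6264; Δ=(0.0000−29.2603)/(274.5600−153.6000)=-0.2419; B=V−Δ·S=62.0713
As a check, the time-0 holding Δ(0,0)·S0 + B(0,0) comes to 15.6264 — exactly V0.

(0,0): Delta=-0.2419 Bond=62.0713
(1,0): Delta=-0.5662 Bond=116.2286
(1,1): Delta=0.0000 Bond=0.0000
V0=15.6264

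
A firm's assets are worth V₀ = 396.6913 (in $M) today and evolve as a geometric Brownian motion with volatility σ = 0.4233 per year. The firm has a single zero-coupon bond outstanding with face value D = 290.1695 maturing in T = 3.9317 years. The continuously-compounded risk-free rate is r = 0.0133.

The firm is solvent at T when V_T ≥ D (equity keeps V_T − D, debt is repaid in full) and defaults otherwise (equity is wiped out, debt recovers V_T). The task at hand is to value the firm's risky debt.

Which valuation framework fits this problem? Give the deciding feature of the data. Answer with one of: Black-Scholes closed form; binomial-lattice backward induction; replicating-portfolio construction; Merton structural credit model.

Key observation: a levered firm with one bullet debt due at 3.9317 years is the canonical structural-credit setup: equity is a call on the firm's assets struck at the face value.

framework: Merton structural credit model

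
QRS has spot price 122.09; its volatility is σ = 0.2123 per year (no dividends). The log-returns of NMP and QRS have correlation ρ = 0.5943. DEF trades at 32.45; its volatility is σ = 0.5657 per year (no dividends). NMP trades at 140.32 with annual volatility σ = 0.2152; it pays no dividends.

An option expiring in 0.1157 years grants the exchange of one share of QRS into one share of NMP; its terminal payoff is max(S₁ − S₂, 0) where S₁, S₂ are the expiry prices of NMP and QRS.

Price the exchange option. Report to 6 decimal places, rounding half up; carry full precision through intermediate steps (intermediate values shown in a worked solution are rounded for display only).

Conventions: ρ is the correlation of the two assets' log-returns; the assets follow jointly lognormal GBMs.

exchange price = 18.281754

σ_eff = √(σ₁² + σ₂² − 2ρσ₁σ₂) = √(0.2152² + 0.2123² − 2·0.5943·0.2152·0.2123) = 0.192559
d₁ = (ln(S₁/S₂) + (q₂ − q₁ + σ_eff²/2)T) / (σ_eff√T) = (ln(140.32/122.09) + (0.0 − 0.0 + 0.018539)·0.1157) / 0.065498 = 2.157494
d₂ = d₁ − σ_eff√T = 2.157494 − 0.065498 = 2.091996
N(d₁) = 0.984516,  N(d₂) = 0.981781
V = S₁·e^{−q₁T}·N(d₁) − S₂·e^{−q₂T}·N(d₂) = 138.147343 − 119.865589 = 18.281754
Key observation: the rate r is irrelevant here: denominating values in QRS turns the exchange into a ratio option on S₁/S₂, and discounting at r drops out.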